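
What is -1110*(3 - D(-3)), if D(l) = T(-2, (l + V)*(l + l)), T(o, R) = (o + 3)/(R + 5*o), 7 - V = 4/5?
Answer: -245865/73 ≈ -3368.0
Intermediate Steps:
V = 31/5 (V = 7 - 4/5 = 7 - 1*⅘ = 7 - ⅘ = 31/5 ≈ 6.2000)
T(o, R) = (3 + o)/(R + 5*o)
D(l) = 1/(-10 + 2*l*(31/5 + l)) (D(l) = (3 - 2)/((l + 31/5)*(l + l) + 5*(-2)) = 1/((31/5 + l)*(2*l) - 10) = 1/(2*l*(31/5 + l) - 10) = 1/(-10 + 2*l*(31/5 + l)))
-1110*(3 - D(-3)) = -1110*(3 - 5/(2*(-25 - 3*(31 + 5*(-3))))) = -1110*(3 - 5/(2*(-25 - 3*(31 - 15)))) = -1110*(3 - 5/(2*(-25 - 3*16))) = -1110*(3 - 5/(2*(-25 - 48))) = -1110*(3 - 5/(2*(-73))) = -1110*(3 - 5*(-1)/(2*73)) = -1110*(3 - 1*(-5/146)) = -1110*(3 + 5/146) = -1110*443/146 = -245865/73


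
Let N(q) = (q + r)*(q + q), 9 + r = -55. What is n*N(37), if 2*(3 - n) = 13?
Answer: 6993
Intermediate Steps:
n = -7/2 (n = 3 - 1/2*13 = 3 - 13/2 = -7/2 ≈ -3.5000)
r = -64 (r = -9 - 55 = -64)
N(q) = 2*q*(-64 + q) (N(q) = (q - 64)*(q + q) = (-64 + q)*(2*q) = 2*q*(-64 + q))
n*N(37) = -7*37*(-64 + 37) = -7*37*(-27) = -7/2*(-1998) = 6993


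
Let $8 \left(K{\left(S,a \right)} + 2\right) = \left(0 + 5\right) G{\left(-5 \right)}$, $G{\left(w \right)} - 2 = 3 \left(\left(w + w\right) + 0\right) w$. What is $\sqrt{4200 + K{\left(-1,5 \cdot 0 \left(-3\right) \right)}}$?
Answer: $9 \sqrt{53} \approx 65.521$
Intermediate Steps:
$G{\left(w \right)} = 2 + 6 w^{2}$ ($G{\left(w \right)} = 2 + 3 \left(\left(w + w\right) + 0\right) w = 2 + 3 \left(2 w + 0\right) w = 2 + 3 \cdot 2 w w = 2 + 6 w w = 2 + 6 w^{2}$)
$K{\left(S,a \right)} = 93$ ($K{\left(S,a \right)} = -2 + \frac{\left(0 + 5\right) \left(2 + 6 \left(-5\right)^{2}\right)}{8} = -2 + \frac{5 \left(2 + 6 \cdot 25\right)}{8} = -2 + \frac{5 \left(2 + 150\right)}{8} = -2 + \frac{5 \cdot 152}{8} = -2 + \frac{1}{8} \cdot 760 = -2 + 95 = 93$)
$\sqrt{4200 + K{\left(-1,5 \cdot 0 \left(-3\right) \right)}} = \sqrt{4200 + 93} = \sqrt{4293} = 9 \sqrt{53}$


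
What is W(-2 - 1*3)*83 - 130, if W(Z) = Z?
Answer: -545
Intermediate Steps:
W(-2 - 1*3)*83 - 130 = (-2 - 1*3)*83 - 130 = (-2 - 3)*83 - 130 = -5*83 - 130 = -415 - 130 = -545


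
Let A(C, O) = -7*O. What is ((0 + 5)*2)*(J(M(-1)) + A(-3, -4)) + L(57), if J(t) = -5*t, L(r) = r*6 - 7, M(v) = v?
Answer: 665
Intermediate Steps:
L(r) = -7 + 6*r (L(r) = 6*r - 7 = -7 + 6*r)
((0 + 5)*2)*(J(M(-1)) + A(-3, -4)) + L(57) = ((0 + 5)*2)*(-5*(-1) - 7*(-4)) + (-7 + 6*57) = (5*2)*(5 + 28) + (-7 + 342) = 10*33 + 335 = 330 + 335 = 665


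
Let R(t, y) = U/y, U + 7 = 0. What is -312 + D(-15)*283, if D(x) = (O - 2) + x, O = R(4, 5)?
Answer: -27596/5 ≈ -5519.2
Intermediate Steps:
U = -7 (U = -7 + 0 = -7)
R(t, y) = -7/y
O = -7/5 ≈ -1.4000
D(x) = -17/5 + x (D(x) = (-7/5 - 2) + x = -17/5 + x)
-312 + D(-15)*283 = -312 + (-17/5 - 15)*283 = -312 - 92/5*283 = -312 - 26036/5 = -27596/5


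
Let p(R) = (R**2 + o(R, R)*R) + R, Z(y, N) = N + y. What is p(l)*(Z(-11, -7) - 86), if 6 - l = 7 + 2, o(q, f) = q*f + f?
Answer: 1248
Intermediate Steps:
o(q, f) = f + f*q (o(q, f) = f*q + f = f + f*q)
l = -3 (l = 6 - (7 + 2) = 6 - 1*9 = 6 - 9 = -3)
p(R) = R + R**2 + R**2*(1 + R) (p(R) = (R**2 + (R*(1 + R))*R) + R = (R**2 + R**2*(1 + R)) + R = R + R**2 + R**2*(1 + R))
p(l)*(Z(-11, -7) - 86) = (-3*(1 - 3 - 3*(1 - 3)))*((-7 - 11) - 86) = (-3*(1 - 3 - 3*(-2)))*(-18 - 86) = -3*(1 - 3 + 6)*(-104) = -3*4*(-104) = -12*(-104) = 1248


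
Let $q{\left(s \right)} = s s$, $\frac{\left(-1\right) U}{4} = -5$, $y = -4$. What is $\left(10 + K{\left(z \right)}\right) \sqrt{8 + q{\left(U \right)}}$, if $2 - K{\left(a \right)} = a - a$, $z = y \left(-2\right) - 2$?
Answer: $24 \sqrt{102} \approx 242.39$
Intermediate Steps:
$U = 20$ ($U = \left(-4\right) \left(-5\right) = 20$)
$q{\left(s \right)} = s^{2}$
$z = 6$ ($z = \left(-4\right) \left(-2\right) - 2 = 8 - 2 = 6$)
$K{\left(a \right)} = 2$ ($K{\left(a \right)} = 2 - \left(a - a\right) = 2 - 0 = 2 + 0 = 2$)
$\left(10 + K{\left(z \right)}\right) \sqrt{8 + q{\left(U \right)}} = \left(10 + 2\right) \sqrt{8 + 20^{2}} = 12 \sqrt{8 + 400} = 12 \sqrt{408} = 12 \cdot 2 \sqrt{102} = 24 \sqrt{102}$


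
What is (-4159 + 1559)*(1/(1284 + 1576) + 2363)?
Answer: -67581810/11 ≈ -6.1438e+6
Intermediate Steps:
(-4159 + 1559)*(1/(1284 + 1576) + 2363) = -2600*(1/2860 + 2363) = -2600*6758181/2860 = -67581810/11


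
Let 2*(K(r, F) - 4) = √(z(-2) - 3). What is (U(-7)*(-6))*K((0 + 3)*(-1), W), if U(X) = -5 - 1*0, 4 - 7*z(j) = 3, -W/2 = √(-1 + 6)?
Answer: 120 + 30*I*√35/7 ≈ 120.0 + 25.355*I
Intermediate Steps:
W = -2*√5 (W = -2*√(-1 + 6) = -2*√5 ≈ -4.4721)
z(j) = ⅐ (z(j) = 4/7 - ⅐*3 = 4/7 - 3/7 = ⅐)
K(r, F) = 4 + I*√35/7 (K(r, F) = 4 + √(⅐ - 3)/2 = 4 + √(-20/7)/2 = 4 + (2*I*√35/7)/2 = 4 + I*√35/7)
U(X) = -5 (U(X) = -5 + 0 = -5)
(U(-7)*(-6))*K((0 + 3)*(-1), W) = (-5*(-6))*(4 + I*√35/7) = 30*(4 + I*√35/7) = 120 + 30*I*√35/7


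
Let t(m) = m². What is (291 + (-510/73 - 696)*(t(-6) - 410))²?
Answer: 369184520930625/5329 ≈ 6.9278e+10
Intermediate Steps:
(291 + (-510/73 - 696)*(t(-6) - 410))² = (291 + (-510/73 - 696)*((-6)² - 410))² = (291 + (-510*1/73 - 696)*(36 - 410))² = (291 + (-510/73 - 696)*(-374))² = (291 - 51318/73*(-374))² = (291 + 19192932/73)² = (19214175/73)² = 369184520930625/5329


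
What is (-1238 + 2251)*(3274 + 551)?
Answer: 3874725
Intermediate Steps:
(-1238 + 2251)*(3274 + 551) = 1013*3825 = 3874725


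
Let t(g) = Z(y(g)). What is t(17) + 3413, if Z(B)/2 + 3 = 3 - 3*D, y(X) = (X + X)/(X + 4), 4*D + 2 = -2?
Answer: 3419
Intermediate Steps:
D = -1 (D = -1/2 + (1/4)*(-2) = -1/2 - 1/2 = -1)
y(X) = 2*X/(4 + X) (y(X) = (2*X)/(4 + X) = 2*X/(4 + X))
Z(B) = 6 (Z(B) = -6 + 2*(3 - 3*(-1)) = -6 + 2*(3 + 3) = -6 + 2*6 = -6 + 12 = 6)
t(g) = 6
t(17) + 3413 = 6 + 3413 = 3419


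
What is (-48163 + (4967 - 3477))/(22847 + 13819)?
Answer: -46673/36666 ≈ -1.2729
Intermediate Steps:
(-48163 + (4967 - 3477))/(22847 + 13819) = (-48163 + 1490)/36666 = -46673*1/36666 = -46673/36666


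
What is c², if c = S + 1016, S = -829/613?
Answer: 386857876441/375769 ≈ 1.0295e+6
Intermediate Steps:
S = -829/613 (S = -829*1/613 = -829/613 ≈ -1.3524)
c = 621979/613 (c = -829/613 + 1016 = 621979/613 ≈ 1014.6)
c² = (621979/613)² = 386857876441/375769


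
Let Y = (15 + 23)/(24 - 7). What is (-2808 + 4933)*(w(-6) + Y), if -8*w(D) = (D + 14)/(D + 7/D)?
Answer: 217000/43 ≈ 5046.5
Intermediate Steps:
w(D) = -(14 + D)/(8*(D + 7/D)) (w(D) = -(D + 14)/(8*(D + 7/D)) = -(14 + D)/(8*(D + 7/D)))
Y = 38/17 ≈ 2.2353
(-2808 + 4933)*(w(-6) + Y) = (-2808 + 4933)*(-1*(-6)*(14 - 6)/(56 + 8*(-6)²) + 38/17) = 2125*(-1*(-6)*8/(56 + 8*36) + 38/17) = 2125*(-1*(-6)*8/(56 + 288) + 38/17) = 2125*(-1*(-6)*8/344 + 38/17) = 2125*(-1*(-6)*1/344*8 + 38/17) = 2125*(6/43 + 38/17) = 2125*(1736/731) = 217000/43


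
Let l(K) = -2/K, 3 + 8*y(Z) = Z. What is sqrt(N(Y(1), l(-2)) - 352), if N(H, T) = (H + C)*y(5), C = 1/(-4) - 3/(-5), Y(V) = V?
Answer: I*sqrt(140665)/20 ≈ 18.753*I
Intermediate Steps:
y(Z) = -3/8 + Z/8
C = 7/20 (C = 1*(-1/4) - 3*(-1/5) = -1/4 + 3/5 = 7/20 ≈ 0.35000)
N(H, T) = 7/80 + H/4 (N(H, T) = (H + 7/20)*(-3/8 + (1/8)*5) = (7/20 + H)*(-3/8 + 5/8) = (7/20 + H)*(1/4) = 7/80 + H/4)
sqrt(N(Y(1), l(-2)) - 352) = sqrt((7/80 + (1/4)*1) - 352) = sqrt((7/80 + 1/4) - 352) = sqrt(27/80 - 352) = sqrt(-28133/80) = I*sqrt(140665)/20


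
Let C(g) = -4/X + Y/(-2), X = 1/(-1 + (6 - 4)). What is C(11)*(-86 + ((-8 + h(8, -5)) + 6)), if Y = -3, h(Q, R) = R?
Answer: 465/2 ≈ 232.50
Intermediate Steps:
X = 1 (X = 1/(-1 + 2) = 1/1 = 1)
C(g) = -5/2 (C(g) = -4/1 - 3/(-2) = -4*1 - 3*(-½) = -4 + 3/2 = -5/2)
C(11)*(-86 + ((-8 + h(8, -5)) + 6)) = -5*(-86 + ((-8 - 5) + 6))/2 = -5*(-86 + (-13 + 6))/2 = -5*(-86 - 7)/2 = -5/2*(-93) = 465/2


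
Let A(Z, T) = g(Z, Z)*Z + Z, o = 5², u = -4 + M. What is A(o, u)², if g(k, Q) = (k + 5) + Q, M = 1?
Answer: 1960000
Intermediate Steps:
g(k, Q) = 5 + Q + k (g(k, Q) = (5 + k) + Q = 5 + Q + k)
u = -3 (u = -4 + 1 = -3)
o = 25
A(Z, T) = Z + Z*(5 + 2*Z) (A(Z, T) = (5 + Z + Z)*Z + Z = (5 + 2*Z)*Z + Z = Z*(5 + 2*Z) + Z = Z + Z*(5 + 2*Z))
A(o, u)² = (2*25*(3 + 25))² = (2*25*28)² = 1400² = 1960000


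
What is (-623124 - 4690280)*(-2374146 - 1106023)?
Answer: 18491543885276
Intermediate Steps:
(-623124 - 4690280)*(-2374146 - 1106023) = -5313404*(-3480169) = 18491543885276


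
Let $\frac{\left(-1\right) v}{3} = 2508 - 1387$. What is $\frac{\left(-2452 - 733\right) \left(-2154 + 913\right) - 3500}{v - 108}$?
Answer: $- \frac{3949085}{3471} \approx -1137.7$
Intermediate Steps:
$v = -3363$ ($v = - 3 \left(2508 - 1387\right) = \left(-3\right) 1121 = -3363$)
$\frac{\left(-2452 - 733\right) \left(-2154 + 913\right) - 3500}{v - 108} = \frac{\left(-2452 - 733\right) \left(-2154 + 913\right) - 3500}{-3363 - 108} = \frac{\left(-3185\right) \left(-1241\right) - 3500}{-3471} = \left(3952585 - 3500\right) \left(- \frac{1}{3471}\right) = 3949085 \left(- \frac{1}{3471}\right) = - \frac{3949085}{3471}$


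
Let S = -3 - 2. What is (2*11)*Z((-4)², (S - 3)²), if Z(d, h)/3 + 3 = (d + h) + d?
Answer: 6138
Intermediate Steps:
S = -5
Z(d, h) = -9 + 3*h + 6*d (Z(d, h) = -9 + 3*((d + h) + d) = -9 + 3*(h + 2*d) = -9 + (3*h + 6*d) = -9 + 3*h + 6*d)
(2*11)*Z((-4)², (S - 3)²) = (2*11)*(-9 + 3*(-5 - 3)² + 6*(-4)²) = 22*(-9 + 3*(-8)² + 6*16) = 22*(-9 + 3*64 + 96) = 22*(-9 + 192 + 96) = 22*279 = 6138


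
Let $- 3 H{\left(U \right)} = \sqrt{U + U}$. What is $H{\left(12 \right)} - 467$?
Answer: $-467 - \frac{2 \sqrt{6}}{3} \approx -468.63$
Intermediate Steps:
$H{\left(U \right)} = - \frac{\sqrt{2} \sqrt{U}}{3}$ ($H{\left(U \right)} = - \frac{\sqrt{U + U}}{3} = - \frac{\sqrt{2 U}}{3} = - \frac{\sqrt{2} \sqrt{U}}{3}$)
$H{\left(12 \right)} - 467 = - \frac{\sqrt{2} \sqrt{12}}{3} - 467 = - \frac{\sqrt{2} \cdot 2 \sqrt{3}}{3} - 467 = - \frac{2 \sqrt{6}}{3} - 467 = -467 - \frac{2 \sqrt{6}}{3}$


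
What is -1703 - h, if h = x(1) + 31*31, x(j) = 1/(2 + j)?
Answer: -7993/3 ≈ -2664.3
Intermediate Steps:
h = 2884/3 (h = 1/(2 + 1) + 31*31 = 1/3 + 961 = ⅓ + 961 = 2884/3 ≈ 961.33)
-1703 - h = -1703 - 1*2884/3 = -1703 - 2884/3 = -7993/3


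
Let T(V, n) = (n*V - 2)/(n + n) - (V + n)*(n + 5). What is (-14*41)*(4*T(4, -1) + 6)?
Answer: 17220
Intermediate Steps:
T(V, n) = (-2 + V*n)/(2*n) - (5 + n)*(V + n) (T(V, n) = (V*n - 2)/((2*n)) - (V + n)*(5 + n) = (-2 + V*n)*(1/(2*n)) - (5 + n)*(V + n) = (-2 + V*n)/(2*n) - (5 + n)*(V + n))
(-14*41)*(4*T(4, -1) + 6) = (-14*41)*(4*(-1/(-1) - 1*(-1)² - 5*(-1) - 9/2*4 - 1*4*(-1)) + 6) = -574*(4*(-1*(-1) - 1*1 + 5 - 18 + 4) + 6) = -574*(4*(1 - 1 + 5 - 18 + 4) + 6) = -574*(4*(-9) + 6) = -574*(-36 + 6) = -574*(-30) = 17220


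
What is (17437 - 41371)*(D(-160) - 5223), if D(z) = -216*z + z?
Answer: -698322318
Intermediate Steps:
D(z) = -215*z
(17437 - 41371)*(D(-160) - 5223) = (17437 - 41371)*(-215*(-160) - 5223) = -23934*(34400 - 5223) = -23934*29177 = -698322318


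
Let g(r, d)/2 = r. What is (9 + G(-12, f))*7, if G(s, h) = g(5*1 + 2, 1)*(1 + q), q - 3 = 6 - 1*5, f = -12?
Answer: 553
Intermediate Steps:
g(r, d) = 2*r
q = 4 (q = 3 + (6 - 1*5) = 3 + (6 - 5) = 3 + 1 = 4)
G(s, h) = 70 (G(s, h) = (2*(5*1 + 2))*(1 + 4) = (2*(5 + 2))*5 = (2*7)*5 = 14*5 = 70)
(9 + G(-12, f))*7 = (9 + 70)*7 = 79*7 = 553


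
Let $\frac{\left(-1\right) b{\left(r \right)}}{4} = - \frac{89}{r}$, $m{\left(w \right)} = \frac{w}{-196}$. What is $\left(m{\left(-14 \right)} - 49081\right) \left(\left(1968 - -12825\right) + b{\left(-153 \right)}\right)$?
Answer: $- \frac{1554963426409}{2142} \approx -7.2594 \cdot 10^{8}$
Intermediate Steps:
$m{\left(w \right)} = - \frac{w}{196}$ ($m{\left(w \right)} = w \left(- \frac{1}{196}\right) = - \frac{w}{196}$)
$b{\left(r \right)} = \frac{356}{r}$ ($b{\left(r \right)} = - 4 \left(- \frac{89}{r}\right) = \frac{356}{r}$)
$\left(m{\left(-14 \right)} - 49081\right) \left(\left(1968 - -12825\right) + b{\left(-153 \right)}\right) = \left(\left(- \frac{1}{196}\right) \left(-14\right) - 49081\right) \left(\left(1968 - -12825\right) + \frac{356}{-153}\right) = \left(\frac{1}{14} - 49081\right) \left(\left(1968 + 12825\right) + 356 \left(- \frac{1}{153}\right)\right) = - \frac{687133 \left(14793 - \frac{356}{153}\right)}{14} = \left(- \frac{687133}{14}\right) \frac{2262973}{153} = - \frac{1554963426409}{2142}$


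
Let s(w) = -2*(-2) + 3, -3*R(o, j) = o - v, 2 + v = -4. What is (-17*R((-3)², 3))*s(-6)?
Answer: 595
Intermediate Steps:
v = -6 (v = -2 - 4 = -6)
R(o, j) = -2 - o/3 (R(o, j) = -(o - 1*(-6))/3 = -(o + 6)/3 = -(6 + o)/3 = -2 - o/3)
s(w) = 7 (s(w) = 4 + 3 = 7)
(-17*R((-3)², 3))*s(-6) = -17*(-2 - ⅓*(-3)²)*7 = -17*(-2 - ⅓*9)*7 = -17*(-2 - 3)*7 = -17*(-5)*7 = 85*7 = 595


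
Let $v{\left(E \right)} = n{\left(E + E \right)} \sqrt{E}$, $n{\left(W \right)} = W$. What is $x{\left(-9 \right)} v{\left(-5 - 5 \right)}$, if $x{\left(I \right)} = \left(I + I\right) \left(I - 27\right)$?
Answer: $- 12960 i \sqrt{10} \approx - 40983.0 i$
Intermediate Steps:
$v{\left(E \right)} = 2 E^{\frac{3}{2}}$ ($v{\left(E \right)} = \left(E + E\right) \sqrt{E} = 2 E \sqrt{E} = 2 E^{\frac{3}{2}}$)
$x{\left(I \right)} = 2 I \left(-27 + I\right)$
$x{\left(-9 \right)} v{\left(-5 - 5 \right)} = 2 \left(-9\right) \left(-27 - 9\right) 2 \left(-5 - 5\right)^{\frac{3}{2}} = 2 \left(-9\right) \left(-36\right) 2 \left(-10\right)^{\frac{3}{2}} = 648 \cdot 2 \left(- 10 i \sqrt{10}\right) = 648 \left(- 20 i \sqrt{10}\right) = - 12960 i \sqrt{10}$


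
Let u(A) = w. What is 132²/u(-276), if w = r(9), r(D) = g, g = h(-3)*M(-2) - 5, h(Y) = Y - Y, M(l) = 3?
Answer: -17424/5 ≈ -3484.8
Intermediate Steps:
h(Y) = 0
g = -5 (g = 0*3 - 5 = 0 - 5 = -5)
r(D) = -5
w = -5
u(A) = -5
132²/u(-276) = 132²/(-5) = 17424*(-⅕) = -17424/5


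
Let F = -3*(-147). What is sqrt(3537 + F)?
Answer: 3*sqrt(442) ≈ 63.071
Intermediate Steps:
F = 441
sqrt(3537 + F) = sqrt(3537 + 441) = sqrt(3978) = 3*sqrt(442)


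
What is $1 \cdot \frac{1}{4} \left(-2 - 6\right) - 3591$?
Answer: $-3593$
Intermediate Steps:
$1 \cdot \frac{1}{4} \left(-2 - 6\right) - 3591 = 1 \cdot \frac{1}{4} \left(-8\right) - 3591 = \frac{1}{4} \left(-8\right) - 3591 = -2 - 3591 = -3593$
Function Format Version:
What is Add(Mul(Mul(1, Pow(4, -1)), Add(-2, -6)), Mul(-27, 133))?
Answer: -3593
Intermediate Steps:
Add(Mul(Mul(1, Pow(4, -1)), Add(-2, -6)), Mul(-27, 133)) = Add(Mul(Mul(1, Rational(1, 4)), -8), -3591) = Add(Mul(Rational(1, 4), -8), -3591) = Add(-2, -3591) = -3593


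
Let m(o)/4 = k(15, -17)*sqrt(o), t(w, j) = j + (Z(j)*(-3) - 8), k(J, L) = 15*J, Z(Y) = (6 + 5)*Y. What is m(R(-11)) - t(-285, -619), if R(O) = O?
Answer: -19800 + 900*I*sqrt(11) ≈ -19800.0 + 2985.0*I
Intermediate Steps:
Z(Y) = 11*Y
t(w, j) = -8 - 32*j (t(w, j) = j + ((11*j)*(-3) - 8) = j + (-33*j - 8) = j + (-8 - 33*j) = -8 - 32*j)
m(o) = 900*sqrt(o) (m(o) = 4*((15*15)*sqrt(o)) = 4*(225*sqrt(o)) = 900*sqrt(o))
m(R(-11)) - t(-285, -619) = 900*sqrt(-11) - (-8 - 32*(-619)) = 900*(I*sqrt(11)) - (-8 + 19808) = 900*I*sqrt(11) - 1*19800 = 900*I*sqrt(11) - 19800 = -19800 + 900*I*sqrt(11)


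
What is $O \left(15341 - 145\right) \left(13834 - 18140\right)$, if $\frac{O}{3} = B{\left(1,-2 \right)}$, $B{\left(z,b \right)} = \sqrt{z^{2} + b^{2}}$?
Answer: $- 196301928 \sqrt{5} \approx -4.3894 \cdot 10^{8}$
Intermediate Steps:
$B{\left(z,b \right)} = \sqrt{b^{2} + z^{2}}$
$O = 3 \sqrt{5}$ ($O = 3 \sqrt{\left(-2\right)^{2} + 1^{2}} = 3 \sqrt{4 + 1} = 3 \sqrt{5} \approx 6.7082$)
$O \left(15341 - 145\right) \left(13834 - 18140\right) = 3 \sqrt{5} \left(15341 - 145\right) \left(13834 - 18140\right) = 3 \sqrt{5} \cdot 15196 \left(-4306\right) = 3 \sqrt{5} \left(-65433976\right) = - 196301928 \sqrt{5}$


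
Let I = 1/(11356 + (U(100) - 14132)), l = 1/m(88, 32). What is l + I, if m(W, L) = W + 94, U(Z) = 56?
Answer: 1269/247520 ≈ 0.0051269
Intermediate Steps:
m(W, L) = 94 + W
l = 1/182 (l = 1/(94 + 88) = 1/182 ≈ 0.0054945)
I = -1/2720 (I = 1/(11356 + (56 - 14132)) = 1/(11356 - 14076) = 1/(-2720) = -1/2720 ≈ -0.00036765)
l + I = 1/182 - 1/2720 = 1269/247520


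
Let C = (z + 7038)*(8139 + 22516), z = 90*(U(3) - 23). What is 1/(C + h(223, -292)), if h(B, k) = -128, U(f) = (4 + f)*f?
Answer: 1/210231862 ≈ 4.7567e-9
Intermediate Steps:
U(f) = f*(4 + f)
z = -180 (z = 90*(3*(4 + 3) - 23) = 90*(3*7 - 23) = 90*(21 - 23) = 90*(-2) = -180)
C = 210231990 (C = (-180 + 7038)*(8139 + 22516) = 6858*30655 = 210231990)
1/(C + h(223, -292)) = 1/(210231990 - 128) = 1/210231862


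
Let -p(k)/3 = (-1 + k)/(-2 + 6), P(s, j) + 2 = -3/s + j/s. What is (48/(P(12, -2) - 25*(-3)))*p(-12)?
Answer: 432/67 ≈ 6.4478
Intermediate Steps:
P(s, j) = -2 - 3/s + j/s (P(s, j) = -2 + (-3/s + j/s) = -2 - 3/s + j/s)
p(k) = ¾ - 3*k/4 (p(k) = -3*(-1 + k)/(-2 + 6) = -3*(-1 + k)/4 = -3*(-¼ + k/4) = ¾ - 3*k/4)
(48/(P(12, -2) - 25*(-3)))*p(-12) = (48/((-3 - 2 - 2*12)/12 - 25*(-3)))*(¾ - ¾*(-12)) = (48/((-3 - 2 - 24)/12 + 75))*(¾ + 9) = (48/((1/12)*(-29) + 75))*(39/4) = (48/(-29/12 + 75))*(39/4) = (48/(871/12))*(39/4) = (48*(12/871))*(39/4) = (576/871)*(39/4) = 432/67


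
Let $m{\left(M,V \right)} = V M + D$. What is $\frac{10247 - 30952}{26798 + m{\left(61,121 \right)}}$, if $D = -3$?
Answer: $- \frac{20705}{34176} \approx -0.60583$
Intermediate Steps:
$m{\left(M,V \right)} = -3 + M V$ ($m{\left(M,V \right)} = V M - 3 = M V - 3 = -3 + M V$)
$\frac{10247 - 30952}{26798 + m{\left(61,121 \right)}} = \frac{10247 - 30952}{26798 + \left(-3 + 61 \cdot 121\right)} = - \frac{20705}{26798 + \left(-3 + 7381\right)} = - \frac{20705}{26798 + 7378} = - \frac{20705}{34176}$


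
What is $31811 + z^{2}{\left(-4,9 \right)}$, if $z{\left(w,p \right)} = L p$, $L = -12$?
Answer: $43475$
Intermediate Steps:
$z{\left(w,p \right)} = - 12 p$
$31811 + z^{2}{\left(-4,9 \right)} = 31811 + \left(\left(-12\right) 9\right)^{2} = 31811 + \left(-108\right)^{2} = 31811 + 11664 = 43475$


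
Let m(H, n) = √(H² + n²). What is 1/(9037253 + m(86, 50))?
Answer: 9037253/81671941776113 - 2*√2474/81671941776113 ≈ 1.1065e-7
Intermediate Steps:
1/(9037253 + m(86, 50)) = 1/(9037253 + √(86² + 50²)) = 1/(9037253 + √(7396 + 2500)) = 1/(9037253 + √9896) = 1/(9037253 + 2*√2474)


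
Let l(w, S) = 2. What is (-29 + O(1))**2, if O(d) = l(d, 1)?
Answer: 729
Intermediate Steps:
O(d) = 2
(-29 + O(1))**2 = (-29 + 2)**2 = (-27)**2 = 729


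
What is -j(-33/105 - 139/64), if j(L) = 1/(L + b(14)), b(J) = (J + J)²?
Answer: -2240/1750591 ≈ -0.0012796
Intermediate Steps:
b(J) = 4*J² (b(J) = (2*J)² = 4*J²)
j(L) = 1/(784 + L) (j(L) = 1/(L + 4*14²) = 1/(L + 4*196) = 1/(L + 784) = 1/(784 + L))
-j(-33/105 - 139/64) = -1/(784 + (-33/105 - 139/64)) = -1/(784 + (-33*1/105 - 139*1/64)) = -1/(784 + (-11/35 - 139/64)) = -1/(784 - 5569/2240) = -1/1750591/2240 = -1*2240/1750591 = -2240/1750591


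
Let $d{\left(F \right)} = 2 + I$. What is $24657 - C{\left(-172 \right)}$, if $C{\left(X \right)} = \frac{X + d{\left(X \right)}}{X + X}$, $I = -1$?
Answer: $\frac{8481837}{344} \approx 24657.0$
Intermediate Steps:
$d{\left(F \right)} = 1$ ($d{\left(F \right)} = 2 - 1 = 1$)
$C{\left(X \right)} = \frac{1 + X}{2 X}$ ($C{\left(X \right)} = \frac{X + 1}{X + X} = \frac{1 + X}{2 X}$)
$24657 - C{\left(-172 \right)} = 24657 - \frac{1 - 172}{2 \left(-172\right)} = 24657 - \frac{1}{2} \left(- \frac{1}{172}\right) \left(-171\right) = 24657 - \frac{171}{344} = \frac{8481837}{344}$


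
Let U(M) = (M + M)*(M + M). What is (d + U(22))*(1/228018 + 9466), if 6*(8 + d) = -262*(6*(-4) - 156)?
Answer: 10563299595766/114009 ≈ 9.2653e+7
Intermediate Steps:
U(M) = 4*M² (U(M) = (2*M)*(2*M) = 4*M²)
d = 7852 (d = -8 + (-262*(6*(-4) - 156))/6 = -8 + (-262*(-24 - 156))/6 = -8 + (-262*(-180))/6 = -8 + (⅙)*47160 = -8 + 7860 = 7852)
(d + U(22))*(1/228018 + 9466) = (7852 + 4*22²)*(1/228018 + 9466) = (7852 + 4*484)*(1/228018 + 9466) = (7852 + 1936)*(2158418389/228018) = 9788*(2158418389/228018) = 10563299595766/114009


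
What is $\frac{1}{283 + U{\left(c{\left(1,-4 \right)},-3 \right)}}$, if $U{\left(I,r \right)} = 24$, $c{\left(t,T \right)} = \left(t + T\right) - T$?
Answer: $\frac{1}{307} \approx 0.0032573$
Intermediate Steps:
$c{\left(t,T \right)} = t$ ($c{\left(t,T \right)} = \left(T + t\right) - T = t$)
$\frac{1}{283 + U{\left(c{\left(1,-4 \right)},-3 \right)}} = \frac{1}{283 + 24} = \frac{1}{307}$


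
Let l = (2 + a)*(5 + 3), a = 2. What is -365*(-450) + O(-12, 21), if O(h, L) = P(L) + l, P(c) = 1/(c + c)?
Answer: 6899845/42 ≈ 1.6428e+5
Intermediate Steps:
P(c) = 1/(2*c)
l = 32 (l = (2 + 2)*(5 + 3) = 4*8 = 32)
O(h, L) = 32 + 1/(2*L) (O(h, L) = 1/(2*L) + 32 = 32 + 1/(2*L))
-365*(-450) + O(-12, 21) = -365*(-450) + (32 + (½)/21) = 164250 + (32 + (½)*(1/21)) = 164250 + (32 + 1/42) = 164250 + 1345/42 = 6899845/42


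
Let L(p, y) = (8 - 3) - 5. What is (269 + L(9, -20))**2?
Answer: 72361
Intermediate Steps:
L(p, y) = 0 (L(p, y) = 5 - 5 = 0)
(269 + L(9, -20))**2 = (269 + 0)**2 = 269**2 = 72361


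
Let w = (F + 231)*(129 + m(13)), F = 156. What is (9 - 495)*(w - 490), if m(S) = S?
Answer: -26469504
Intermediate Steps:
w = 54954 (w = (156 + 231)*(129 + 13) = 387*142 = 54954)
(9 - 495)*(w - 490) = (9 - 495)*(54954 - 490) = -486*54464 = -26469504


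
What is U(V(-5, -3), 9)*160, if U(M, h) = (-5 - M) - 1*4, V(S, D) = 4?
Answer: -2080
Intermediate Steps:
U(M, h) = -9 - M (U(M, h) = (-5 - M) - 4 = -9 - M)
U(V(-5, -3), 9)*160 = (-9 - 1*4)*160 = (-9 - 4)*160 = -13*160 = -2080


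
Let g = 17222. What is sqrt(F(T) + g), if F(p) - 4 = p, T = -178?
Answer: 2*sqrt(4262) ≈ 130.57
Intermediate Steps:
F(p) = 4 + p
sqrt(F(T) + g) = sqrt((4 - 178) + 17222) = sqrt(-174 + 17222) = sqrt(17048) = 2*sqrt(4262)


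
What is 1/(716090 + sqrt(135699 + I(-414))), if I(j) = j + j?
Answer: 716090/512784753229 - sqrt(134871)/512784753229 ≈ 1.3958e-6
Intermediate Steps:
I(j) = 2*j
1/(716090 + sqrt(135699 + I(-414))) = 1/(716090 + sqrt(135699 + 2*(-414))) = 1/(716090 + sqrt(135699 - 828)) = 1/(716090 + sqrt(134871))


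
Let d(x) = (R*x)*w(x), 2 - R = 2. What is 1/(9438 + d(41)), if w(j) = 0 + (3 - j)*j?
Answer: 1/9438 ≈ 0.00010595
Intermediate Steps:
R = 0 (R = 2 - 1*2 = 2 - 2 = 0)
w(j) = j*(3 - j) (w(j) = 0 + j*(3 - j) = j*(3 - j))
d(x) = 0 (d(x) = (0*x)*(x*(3 - x)) = 0*(x*(3 - x)) = 0)
1/(9438 + d(41)) = 1/(9438 + 0) = 1/9438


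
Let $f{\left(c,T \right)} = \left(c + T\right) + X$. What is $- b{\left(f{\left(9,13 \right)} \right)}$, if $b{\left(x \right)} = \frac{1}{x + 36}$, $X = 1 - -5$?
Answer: $- \frac{1}{64} \approx -0.015625$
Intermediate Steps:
$X = 6$ ($X = 1 + 5 = 6$)
$f{\left(c,T \right)} = 6 + T + c$ ($f{\left(c,T \right)} = \left(c + T\right) + 6 = \left(T + c\right) + 6 = 6 + T + c$)
$b{\left(x \right)} = \frac{1}{36 + x}$
$- b{\left(f{\left(9,13 \right)} \right)} = - \frac{1}{36 + \left(6 + 13 + 9\right)} = - \frac{1}{36 + 28} = - \frac{1}{64}$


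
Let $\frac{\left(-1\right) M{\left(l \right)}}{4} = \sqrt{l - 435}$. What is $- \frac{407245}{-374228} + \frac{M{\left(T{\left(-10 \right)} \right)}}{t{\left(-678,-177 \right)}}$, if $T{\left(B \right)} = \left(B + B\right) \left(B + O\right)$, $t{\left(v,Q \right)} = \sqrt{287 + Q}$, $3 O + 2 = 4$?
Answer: $\frac{407245}{374228} - \frac{2 i \sqrt{9834}}{33} \approx 1.0882 - 6.0101 i$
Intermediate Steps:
$O = \frac{2}{3}$ ($O = - \frac{2}{3} + \frac{1}{3} \cdot 4 = - \frac{2}{3} + \frac{4}{3} = \frac{2}{3} \approx 0.66667$)
$T{\left(B \right)} = 2 B \left(\frac{2}{3} + B\right)$ ($T{\left(B \right)} = \left(B + B\right) \left(B + \frac{2}{3}\right) = 2 B \left(\frac{2}{3} + B\right)$)
$M{\left(l \right)} = - 4 \sqrt{-435 + l}$ ($M{\left(l \right)} = - 4 \sqrt{l - 435} = - 4 \sqrt{-435 + l}$)
$- \frac{407245}{-374228} + \frac{M{\left(T{\left(-10 \right)} \right)}}{t{\left(-678,-177 \right)}} = - \frac{407245}{-374228} + \frac{\left(-4\right) \sqrt{-435 + \frac{2}{3} \left(-10\right) \left(2 + 3 \left(-10\right)\right)}}{\sqrt{287 - 177}} = \left(-407245\right) \left(- \frac{1}{374228}\right) + \frac{\left(-4\right) \sqrt{-435 + \frac{2}{3} \left(-10\right) \left(2 - 30\right)}}{\sqrt{110}} = \frac{407245}{374228} + - 4 \sqrt{-435 + \frac{2}{3} \left(-10\right) \left(-28\right)} \frac{\sqrt{110}}{110} = \frac{407245}{374228} + - 4 \sqrt{-435 + \frac{560}{3}} \frac{\sqrt{110}}{110} = \frac{407245}{374228} + - 4 \sqrt{- \frac{745}{3}} \frac{\sqrt{110}}{110} = \frac{407245}{374228} + - 4 \frac{i \sqrt{2235}}{3} \frac{\sqrt{110}}{110} = \frac{407245}{374228} + - \frac{4 i \sqrt{2235}}{3} \frac{\sqrt{110}}{110} = \frac{407245}{374228} - \frac{2 i \sqrt{9834}}{33}$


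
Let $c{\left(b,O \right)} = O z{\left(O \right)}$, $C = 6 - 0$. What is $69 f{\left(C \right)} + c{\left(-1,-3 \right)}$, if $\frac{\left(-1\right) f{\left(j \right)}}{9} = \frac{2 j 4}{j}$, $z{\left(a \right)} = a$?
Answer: $-4959$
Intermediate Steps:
$C = 6$ ($C = 6 + 0 = 6$)
$c{\left(b,O \right)} = O^{2}$ ($c{\left(b,O \right)} = O O = O^{2}$)
$f{\left(j \right)} = -72$ ($f{\left(j \right)} = - 9 \frac{2 j 4}{j} = - 9 \frac{8 j}{j} = \left(-9\right) 8 = -72$)
$69 f{\left(C \right)} + c{\left(-1,-3 \right)} = 69 \left(-72\right) + \left(-3\right)^{2} = -4968 + 9 = -4959$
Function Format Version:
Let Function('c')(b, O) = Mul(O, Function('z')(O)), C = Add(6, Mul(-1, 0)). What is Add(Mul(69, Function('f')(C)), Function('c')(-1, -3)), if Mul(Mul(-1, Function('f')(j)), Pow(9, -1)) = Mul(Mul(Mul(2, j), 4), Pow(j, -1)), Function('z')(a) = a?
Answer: -4959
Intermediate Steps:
C = 6 (C = Add(6, 0) = 6)
Function('c')(b, O) = Pow(O, 2) (Function('c')(b, O) = Mul(O, O) = Pow(O, 2))
Function('f')(j) = -72 (Function('f')(j) = Mul(-9, Mul(Mul(Mul(2, j), 4), Pow(j, -1))) = Mul(-9, Mul(Mul(8, j), Pow(j, -1))) = Mul(-9, 8) = -72)
Add(Mul(69, Function('f')(C)), Function('c')(-1, -3)) = Add(Mul(69, -72), Pow(-3, 2)) = Add(-4968, 9) = -4959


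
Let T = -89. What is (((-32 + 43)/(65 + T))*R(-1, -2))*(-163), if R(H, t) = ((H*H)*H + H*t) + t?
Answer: -1793/24 ≈ -74.708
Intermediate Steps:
R(H, t) = t + H³ + H*t (R(H, t) = (H²*H + H*t) + t = (H³ + H*t) + t = t + H³ + H*t)
(((-32 + 43)/(65 + T))*R(-1, -2))*(-163) = (((-32 + 43)/(65 - 89))*(-2 + (-1)³ - 1*(-2)))*(-163) = ((11/(-24))*(-2 - 1 + 2))*(-163) = ((11*(-1/24))*(-1))*(-163) = -11/24*(-1)*(-163) = (11/24)*(-163) = -1793/24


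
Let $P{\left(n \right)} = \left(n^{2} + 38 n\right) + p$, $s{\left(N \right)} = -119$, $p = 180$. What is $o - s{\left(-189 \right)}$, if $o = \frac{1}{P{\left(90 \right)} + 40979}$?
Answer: $\frac{6268802}{52679} \approx 119.0$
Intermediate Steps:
$P{\left(n \right)} = 180 + n^{2} + 38 n$ ($P{\left(n \right)} = \left(n^{2} + 38 n\right) + 180 = 180 + n^{2} + 38 n$)
$o = \frac{1}{52679}$ ($o = \frac{1}{\left(180 + 90^{2} + 38 \cdot 90\right) + 40979} = \frac{1}{\left(180 + 8100 + 3420\right) + 40979} = \frac{1}{11700 + 40979} = \frac{1}{52679} \approx 1.8983 \cdot 10^{-5}$)
$o - s{\left(-189 \right)} = \frac{1}{52679} - -119 = \frac{1}{52679} + 119 = \frac{6268802}{52679}$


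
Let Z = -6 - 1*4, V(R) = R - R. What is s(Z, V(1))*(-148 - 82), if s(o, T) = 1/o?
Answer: 23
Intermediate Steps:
V(R) = 0
Z = -10 (Z = -6 - 4 = -10)
s(Z, V(1))*(-148 - 82) = (-148 - 82)/(-10) = -⅒*(-230) = 23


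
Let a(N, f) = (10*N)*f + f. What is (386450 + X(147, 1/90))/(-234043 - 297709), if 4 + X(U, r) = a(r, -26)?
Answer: -1738877/2392884 ≈ -0.72669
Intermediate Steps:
a(N, f) = f + 10*N*f (a(N, f) = 10*N*f + f = f + 10*N*f)
X(U, r) = -30 - 260*r (X(U, r) = -4 - 26*(1 + 10*r) = -4 + (-26 - 260*r) = -30 - 260*r)
(386450 + X(147, 1/90))/(-234043 - 297709) = (386450 + (-30 - 260/90))/(-234043 - 297709) = (386450 + (-30 - 260*1/90))/(-531752) = (386450 + (-30 - 26/9))*(-1/531752) = (386450 - 296/9)*(-1/531752) = (3477754/9)*(-1/531752) = -1738877/2392884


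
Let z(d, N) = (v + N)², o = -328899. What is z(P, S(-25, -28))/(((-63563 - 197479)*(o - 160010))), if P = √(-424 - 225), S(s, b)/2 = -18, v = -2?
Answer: 722/63812891589 ≈ 1.1314e-8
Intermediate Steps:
S(s, b) = -36 (S(s, b) = 2*(-18) = -36)
P = I*√649 (P = √(-649) = I*√649 ≈ 25.475*I)
z(d, N) = (-2 + N)²
z(P, S(-25, -28))/(((-63563 - 197479)*(o - 160010))) = (-2 - 36)²/(((-63563 - 197479)*(-328899 - 160010))) = (-38)²/((-261042*(-488909))) = 1444/127625783178 = 1444*(1/127625783178) = 722/63812891589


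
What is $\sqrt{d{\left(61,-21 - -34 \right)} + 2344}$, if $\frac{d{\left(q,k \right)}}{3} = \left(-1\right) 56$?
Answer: $8 \sqrt{34} \approx 46.648$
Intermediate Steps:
$d{\left(q,k \right)} = -168$ ($d{\left(q,k \right)} = 3 \left(\left(-1\right) 56\right) = 3 \left(-56\right) = -168$)
$\sqrt{d{\left(61,-21 - -34 \right)} + 2344} = \sqrt{-168 + 2344} = \sqrt{2176} = 8 \sqrt{34}$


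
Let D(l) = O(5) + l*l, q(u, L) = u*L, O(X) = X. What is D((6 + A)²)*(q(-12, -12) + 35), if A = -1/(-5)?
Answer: 165869634/625 ≈ 2.6539e+5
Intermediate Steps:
q(u, L) = L*u
A = ⅕ (A = -1*(-⅕) = ⅕ ≈ 0.20000)
D(l) = 5 + l² (D(l) = 5 + l*l = 5 + l²)
D((6 + A)²)*(q(-12, -12) + 35) = (5 + ((6 + ⅕)²)²)*(-12*(-12) + 35) = (5 + ((31/5)²)²)*(144 + 35) = (5 + (961/25)²)*179 = (5 + 923521/625)*179 = (926646/625)*179 = 165869634/625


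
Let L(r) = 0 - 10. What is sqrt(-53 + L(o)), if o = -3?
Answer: 3*I*sqrt(7) ≈ 7.9373*I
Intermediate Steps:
L(r) = -10
sqrt(-53 + L(o)) = sqrt(-53 - 10) = sqrt(-63) = 3*I*sqrt(7)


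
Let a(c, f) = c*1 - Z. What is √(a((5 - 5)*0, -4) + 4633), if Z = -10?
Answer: √4643 ≈ 68.140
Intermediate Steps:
a(c, f) = 10 + c (a(c, f) = c*1 - 1*(-10) = c + 10 = 10 + c)
√(a((5 - 5)*0, -4) + 4633) = √((10 + (5 - 5)*0) + 4633) = √((10 + 0*0) + 4633) = √((10 + 0) + 4633) = √(10 + 4633) = √4643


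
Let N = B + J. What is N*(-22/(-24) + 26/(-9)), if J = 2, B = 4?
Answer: -71/6 ≈ -11.833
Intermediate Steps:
N = 6 (N = 4 + 2 = 6)
N*(-22/(-24) + 26/(-9)) = 6*(-22/(-24) + 26/(-9)) = 6*(-22*(-1/24) + 26*(-⅑)) = 6*(11/12 - 26/9) = 6*(-71/36) = -71/6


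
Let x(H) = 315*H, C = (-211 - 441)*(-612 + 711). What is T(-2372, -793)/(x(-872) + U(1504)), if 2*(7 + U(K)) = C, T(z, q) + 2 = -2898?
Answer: 2900/306961 ≈ 0.0094475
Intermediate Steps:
T(z, q) = -2900 (T(z, q) = -2 - 2898 = -2900)
C = -64548 (C = -652*99 = -64548)
U(K) = -32281 (U(K) = -7 + (½)*(-64548) = -7 - 32274 = -32281)
T(-2372, -793)/(x(-872) + U(1504)) = -2900/(315*(-872) - 32281) = -2900/(-274680 - 32281) = -2900/(-306961) = -2900*(-1/306961) = 2900/306961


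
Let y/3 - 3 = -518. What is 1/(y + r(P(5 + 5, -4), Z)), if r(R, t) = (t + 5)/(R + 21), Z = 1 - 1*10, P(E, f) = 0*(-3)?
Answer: -21/32449 ≈ -0.00064717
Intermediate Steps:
P(E, f) = 0
Z = -9 (Z = 1 - 10 = -9)
y = -1545 (y = 9 + 3*(-518) = 9 - 1554 = -1545)
r(R, t) = (5 + t)/(21 + R)
1/(y + r(P(5 + 5, -4), Z)) = 1/(-1545 + (5 - 9)/(21 + 0)) = 1/(-1545 - 4/21) = 1/(-32449/21) = -21/32449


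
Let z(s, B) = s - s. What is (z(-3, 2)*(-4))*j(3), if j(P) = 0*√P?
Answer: 0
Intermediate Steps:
z(s, B) = 0
j(P) = 0
(z(-3, 2)*(-4))*j(3) = (0*(-4))*0 = 0*0 = 0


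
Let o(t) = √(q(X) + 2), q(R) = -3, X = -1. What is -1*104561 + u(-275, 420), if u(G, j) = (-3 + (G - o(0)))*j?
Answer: -221321 - 420*I ≈ -2.2132e+5 - 420.0*I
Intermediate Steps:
o(t) = I (o(t) = √(-3 + 2) = √(-1) = I)
u(G, j) = j*(-3 + G - I) (u(G, j) = (-3 + (G - I))*j = (-3 + G - I)*j = j*(-3 + G - I))
-1*104561 + u(-275, 420) = -1*104561 + 420*(-3 - 275 - I) = -104561 + 420*(-278 - I) = -104561 + (-116760 - 420*I) = -221321 - 420*I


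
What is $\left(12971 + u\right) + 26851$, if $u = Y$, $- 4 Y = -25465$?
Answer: $\frac{184753}{4} \approx 46188.0$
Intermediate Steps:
$Y = \frac{25465}{4}$ ($Y = \left(- \frac{1}{4}\right) \left(-25465\right) = \frac{25465}{4} \approx 6366.3$)
$u = \frac{25465}{4} \approx 6366.3$
$\left(12971 + u\right) + 26851 = \left(12971 + \frac{25465}{4}\right) + 26851 = \frac{77349}{4} + 26851 = \frac{184753}{4}$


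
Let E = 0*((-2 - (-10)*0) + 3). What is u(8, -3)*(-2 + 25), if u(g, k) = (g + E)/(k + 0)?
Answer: -184/3 ≈ -61.333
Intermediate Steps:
E = 0 (E = 0*((-2 - 2*0) + 3) = 0*((-2 + 0) + 3) = 0*(-2 + 3) = 0*1 = 0)
u(g, k) = g/k (u(g, k) = (g + 0)/(k + 0) = g/k)
u(8, -3)*(-2 + 25) = (8/(-3))*(-2 + 25) = (8*(-1/3))*23 = -8/3*23 = -184/3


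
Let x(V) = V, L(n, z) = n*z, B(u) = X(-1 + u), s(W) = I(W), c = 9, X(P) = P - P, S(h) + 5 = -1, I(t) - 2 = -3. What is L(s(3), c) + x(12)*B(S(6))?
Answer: -9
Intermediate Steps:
I(t) = -1 (I(t) = 2 - 3 = -1)
S(h) = -6 (S(h) = -5 - 1 = -6)
X(P) = 0
s(W) = -1
B(u) = 0
L(s(3), c) + x(12)*B(S(6)) = -1*9 + 12*0 = -9 + 0 = -9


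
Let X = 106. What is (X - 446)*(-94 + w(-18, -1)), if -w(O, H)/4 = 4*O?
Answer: -65960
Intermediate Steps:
w(O, H) = -16*O
(X - 446)*(-94 + w(-18, -1)) = (106 - 446)*(-94 - 16*(-18)) = -340*(-94 + 288) = -340*194 = -65960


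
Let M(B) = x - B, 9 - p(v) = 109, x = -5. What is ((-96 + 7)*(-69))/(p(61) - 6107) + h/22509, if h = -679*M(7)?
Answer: -9739237/15523707 ≈ -0.62738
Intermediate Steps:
p(v) = -100 (p(v) = 9 - 1*109 = 9 - 109 = -100)
M(B) = -5 - B
h = 8148 (h = -679*(-5 - 1*7) = -679*(-5 - 7) = -679*(-12) = 8148)
((-96 + 7)*(-69))/(p(61) - 6107) + h/22509 = ((-96 + 7)*(-69))/(-100 - 6107) + 8148/22509 = -89*(-69)/(-6207) + 8148*(1/22509) = 6141*(-1/6207) + 2716/7503 = -2047/2069 + 2716/7503 = -9739237/15523707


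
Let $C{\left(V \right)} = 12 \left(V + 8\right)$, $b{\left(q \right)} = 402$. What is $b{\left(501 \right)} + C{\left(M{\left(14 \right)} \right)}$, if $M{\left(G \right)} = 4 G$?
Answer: $1170$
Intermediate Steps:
$C{\left(V \right)} = 96 + 12 V$ ($C{\left(V \right)} = 12 \left(8 + V\right) = 96 + 12 V$)
$b{\left(501 \right)} + C{\left(M{\left(14 \right)} \right)} = 402 + \left(96 + 12 \cdot 4 \cdot 14\right) = 402 + \left(96 + 12 \cdot 56\right) = 402 + \left(96 + 672\right) = 402 + 768 = 1170$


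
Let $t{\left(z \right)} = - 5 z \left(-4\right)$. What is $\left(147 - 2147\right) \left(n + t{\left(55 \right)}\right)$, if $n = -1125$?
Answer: $50000$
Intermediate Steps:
$t{\left(z \right)} = 20 z$
$\left(147 - 2147\right) \left(n + t{\left(55 \right)}\right) = \left(147 - 2147\right) \left(-1125 + 20 \cdot 55\right) = - 2000 \left(-1125 + 1100\right) = \left(-2000\right) \left(-25\right) = 50000$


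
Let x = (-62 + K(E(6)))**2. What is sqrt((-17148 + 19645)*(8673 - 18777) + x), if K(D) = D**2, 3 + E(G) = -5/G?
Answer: I*sqrt(32694775439)/36 ≈ 5022.7*I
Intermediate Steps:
E(G) = -3 - 5/G
x = 2900209/1296 (x = (-62 + (-3 - 5/6)**2)**2 = (-62 + (-23/6)**2)**2 = (-62 + 529/36)**2 = (-1703/36)**2 = 2900209/1296 ≈ 2237.8)
sqrt((-17148 + 19645)*(8673 - 18777) + x) = sqrt((-17148 + 19645)*(8673 - 18777) + 2900209/1296) = sqrt(2497*(-10104) + 2900209/1296) = sqrt(-25229688 + 2900209/1296) = sqrt(-32694775439/1296) = I*sqrt(32694775439)/36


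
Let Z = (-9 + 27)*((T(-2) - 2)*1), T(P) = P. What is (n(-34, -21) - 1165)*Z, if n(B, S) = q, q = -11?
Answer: 84672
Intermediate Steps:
n(B, S) = -11
Z = -72 (Z = (-9 + 27)*((-2 - 2)*1) = 18*(-4*1) = 18*(-4) = -72)
(n(-34, -21) - 1165)*Z = (-11 - 1165)*(-72) = -1176*(-72) = 84672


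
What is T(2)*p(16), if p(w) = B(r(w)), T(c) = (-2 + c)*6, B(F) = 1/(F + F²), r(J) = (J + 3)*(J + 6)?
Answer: 0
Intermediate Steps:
r(J) = (3 + J)*(6 + J)
T(c) = -12 + 6*c
p(w) = 1/((18 + w² + 9*w)*(19 + w² + 9*w)) (p(w) = 1/((18 + w² + 9*w)*(1 + (18 + w² + 9*w))) = 1/((18 + w² + 9*w)*(19 + w² + 9*w)))
T(2)*p(16) = (-12 + 6*2)*(1/((18 + 16² + 9*16)*(19 + 16² + 9*16))) = (-12 + 12)*(1/((18 + 256 + 144)*(19 + 256 + 144))) = 0*(1/(418*419)) = 0*((1/418)*(1/419)) = 0*(1/175142) = 0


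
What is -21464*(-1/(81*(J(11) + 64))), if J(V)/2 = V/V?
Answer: 10732/2673 ≈ 4.0150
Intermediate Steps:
J(V) = 2 (J(V) = 2*(V/V) = 2*1 = 2)
-21464*(-1/(81*(J(11) + 64))) = -21464*(-1/(81*(2 + 64))) = -21464/((-81*66)) = -21464/(-5346) = -21464*(-1/5346) = 10732/2673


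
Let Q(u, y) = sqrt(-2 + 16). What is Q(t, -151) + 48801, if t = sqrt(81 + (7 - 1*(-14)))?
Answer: 48801 + sqrt(14) ≈ 48805.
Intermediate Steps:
t = sqrt(102) (t = sqrt(81 + (7 + 14)) = sqrt(81 + 21) = sqrt(102) ≈ 10.100)
Q(u, y) = sqrt(14)
Q(t, -151) + 48801 = sqrt(14) + 48801 = 48801 + sqrt(14)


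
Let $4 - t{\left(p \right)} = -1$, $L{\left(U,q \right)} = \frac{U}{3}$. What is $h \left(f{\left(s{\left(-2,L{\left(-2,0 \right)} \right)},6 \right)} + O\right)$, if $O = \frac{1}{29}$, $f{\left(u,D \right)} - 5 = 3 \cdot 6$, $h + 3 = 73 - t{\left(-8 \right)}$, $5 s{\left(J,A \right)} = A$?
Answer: $\frac{43420}{29} \approx 1497.2$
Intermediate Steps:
$L{\left(U,q \right)} = \frac{U}{3}$ ($L{\left(U,q \right)} = U \frac{1}{3} = \frac{U}{3}$)
$t{\left(p \right)} = 5$ ($t{\left(p \right)} = 4 - -1 = 4 + 1 = 5$)
$s{\left(J,A \right)} = \frac{A}{5}$
$h = 65$ ($h = -3 + \left(73 - 5\right) = -3 + 68 = 65$)
$f{\left(u,D \right)} = 23$ ($f{\left(u,D \right)} = 5 + 3 \cdot 6 = 5 + 18 = 23$)
$O = \frac{1}{29} \approx 0.034483$
$h \left(f{\left(s{\left(-2,L{\left(-2,0 \right)} \right)},6 \right)} + O\right) = 65 \left(23 + \frac{1}{29}\right) = 65 \cdot \frac{668}{29} = \frac{43420}{29}$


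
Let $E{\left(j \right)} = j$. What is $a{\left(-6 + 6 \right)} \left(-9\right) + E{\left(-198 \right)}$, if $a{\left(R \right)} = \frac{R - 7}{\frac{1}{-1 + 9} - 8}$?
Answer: $-206$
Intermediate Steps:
$a{\left(R \right)} = \frac{8}{9} - \frac{8 R}{63}$ ($a{\left(R \right)} = \frac{-7 + R}{\frac{1}{8} - 8} = \frac{-7 + R}{- \frac{63}{8}} = \left(-7 + R\right) \left(- \frac{8}{63}\right) = \frac{8}{9} - \frac{8 R}{63}$)
$a{\left(-6 + 6 \right)} \left(-9\right) + E{\left(-198 \right)} = \left(\frac{8}{9} - \frac{8 \left(-6 + 6\right)}{63}\right) \left(-9\right) - 198 = \left(\frac{8}{9} - 0\right) \left(-9\right) - 198 = \left(\frac{8}{9} + 0\right) \left(-9\right) - 198 = \frac{8}{9} \left(-9\right) - 198 = -8 - 198 = -206$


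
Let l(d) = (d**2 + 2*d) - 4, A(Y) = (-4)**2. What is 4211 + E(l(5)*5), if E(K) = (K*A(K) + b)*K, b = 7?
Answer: 389696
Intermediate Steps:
A(Y) = 16
l(d) = -4 + d**2 + 2*d
E(K) = K*(7 + 16*K) (E(K) = (K*16 + 7)*K = (16*K + 7)*K = (7 + 16*K)*K = K*(7 + 16*K))
4211 + E(l(5)*5) = 4211 + ((-4 + 5**2 + 2*5)*5)*(7 + 16*((-4 + 5**2 + 2*5)*5)) = 4211 + ((-4 + 25 + 10)*5)*(7 + 16*((-4 + 25 + 10)*5)) = 4211 + (31*5)*(7 + 16*(31*5)) = 4211 + 155*(7 + 16*155) = 4211 + 155*(7 + 2480) = 4211 + 155*2487 = 4211 + 385485 = 389696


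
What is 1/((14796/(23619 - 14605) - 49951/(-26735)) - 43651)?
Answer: -120494645/5259288834208 ≈ -2.2911e-5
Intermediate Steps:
1/((14796/(23619 - 14605) - 49951/(-26735)) - 43651) = 1/((14796/9014 - 49951*(-1/26735)) - 43651) = 1/((14796*(1/9014) + 49951/26735) - 43651) = 1/((7398/4507 + 49951/26735) - 43651) = 1/(422914687/120494645 - 43651) = 1/(-5259288834208/120494645) = -120494645/5259288834208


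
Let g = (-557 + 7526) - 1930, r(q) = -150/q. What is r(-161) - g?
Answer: -811129/161 ≈ -5038.1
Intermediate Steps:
g = 5039 (g = 6969 - 1930 = 5039)
r(-161) - g = -150/(-161) - 1*5039 = -150*(-1/161) - 5039 = 150/161 - 5039 = -811129/161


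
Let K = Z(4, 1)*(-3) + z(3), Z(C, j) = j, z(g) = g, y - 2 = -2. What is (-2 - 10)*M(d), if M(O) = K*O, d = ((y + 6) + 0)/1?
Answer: 0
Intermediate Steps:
y = 0 (y = 2 - 2 = 0)
d = 6 (d = ((0 + 6) + 0)/1 = (6 + 0)*1 = 6*1 = 6)
K = 0 (K = 1*(-3) + 3 = -3 + 3 = 0)
M(O) = 0 (M(O) = 0*O = 0)
(-2 - 10)*M(d) = (-2 - 10)*0 = -12*0 = 0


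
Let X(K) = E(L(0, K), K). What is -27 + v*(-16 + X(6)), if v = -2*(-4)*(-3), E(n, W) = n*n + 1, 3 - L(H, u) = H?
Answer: 117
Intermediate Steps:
L(H, u) = 3 - H
E(n, W) = 1 + n**2 (E(n, W) = n**2 + 1 = 1 + n**2)
X(K) = 10 (X(K) = 1 + (3 - 1*0)**2 = 1 + (3 + 0)**2 = 1 + 3**2 = 1 + 9 = 10)
v = -24 (v = 8*(-3) = -24)
-27 + v*(-16 + X(6)) = -27 - 24*(-16 + 10) = -27 - 24*(-6) = -27 + 144 = 117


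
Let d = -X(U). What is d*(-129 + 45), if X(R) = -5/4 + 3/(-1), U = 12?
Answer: -357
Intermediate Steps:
X(R) = -17/4 (X(R) = -5*¼ + 3*(-1) = -5/4 - 3 = -17/4)
d = 17/4 (d = -1*(-17/4) = 17/4 ≈ 4.2500)
d*(-129 + 45) = 17*(-129 + 45)/4 = (17/4)*(-84) = -357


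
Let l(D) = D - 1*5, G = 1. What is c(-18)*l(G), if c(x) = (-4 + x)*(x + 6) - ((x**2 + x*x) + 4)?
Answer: 1552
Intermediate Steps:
l(D) = -5 + D (l(D) = D - 5 = -5 + D)
c(x) = -4 - 2*x**2 + (-4 + x)*(6 + x) (c(x) = (-4 + x)*(6 + x) - ((x**2 + x**2) + 4) = (-4 + x)*(6 + x) - (2*x**2 + 4) = (-4 + x)*(6 + x) - (4 + 2*x**2) = (-4 + x)*(6 + x) + (-4 - 2*x**2) = -4 - 2*x**2 + (-4 + x)*(6 + x))
c(-18)*l(G) = (-28 - 1*(-18)**2 + 2*(-18))*(-5 + 1) = (-28 - 1*324 - 36)*(-4) = (-28 - 324 - 36)*(-4) = -388*(-4) = 1552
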